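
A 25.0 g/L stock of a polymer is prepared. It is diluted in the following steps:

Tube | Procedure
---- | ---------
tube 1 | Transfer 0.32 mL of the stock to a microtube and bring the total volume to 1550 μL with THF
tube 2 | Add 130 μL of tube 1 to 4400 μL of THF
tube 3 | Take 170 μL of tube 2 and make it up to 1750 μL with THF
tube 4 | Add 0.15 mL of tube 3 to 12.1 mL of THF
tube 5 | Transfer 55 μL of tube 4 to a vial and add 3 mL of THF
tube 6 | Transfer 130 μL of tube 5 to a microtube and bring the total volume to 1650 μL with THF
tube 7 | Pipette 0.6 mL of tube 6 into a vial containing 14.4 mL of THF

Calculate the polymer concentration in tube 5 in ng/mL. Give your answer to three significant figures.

Step 1: 0.32 mL brought to 1550 μL → factor 1.55/0.32 = 4.8438
Step 2: 130 μL + 4400 μL = 4530 μL total → factor 4530/130 = 34.846
Step 3: 170 μL brought to 1750 μL → factor 1750/170 = 10.294
Step 4: 0.15 mL + 12.1 mL = 12.25 mL total → factor 12.25/0.15 = 81.667
Step 5: 55 μL + 3 mL = 3055 μL total → factor 3055/55 = 55.545
Dilution factor through tube 5 = 4.8438 × 34.846 × 10.294 × 81.667 × 55.545 = 7.8817 × 10^6
[tube 5] = 25.0 g/L / 7.8817 × 10^6 = 3.172 × 10^-6 g/L = 3.17 ng/mL

3.17 ng/mL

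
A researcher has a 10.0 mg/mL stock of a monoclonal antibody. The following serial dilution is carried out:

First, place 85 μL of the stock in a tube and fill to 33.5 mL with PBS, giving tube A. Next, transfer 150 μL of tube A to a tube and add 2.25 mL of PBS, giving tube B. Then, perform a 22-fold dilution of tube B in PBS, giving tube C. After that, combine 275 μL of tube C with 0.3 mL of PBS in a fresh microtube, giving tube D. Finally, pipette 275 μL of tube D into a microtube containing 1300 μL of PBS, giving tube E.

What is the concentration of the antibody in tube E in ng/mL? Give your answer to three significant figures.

Step 1: 85 μL brought to 33.5 mL → factor 33500/85 = 394.12
Step 2: 150 μL + 2.25 mL = 2400 μL total → factor 2400/150 = 16
Step 3: 22-fold → factor 22
Step 4: 275 μL + 0.3 mL = 575 μL total → factor 575/275 = 2.0909
Step 5: 275 μL + 1300 μL = 1575 μL total → factor 1575/275 = 5.7273
Overall dilution factor = 394.12 × 16 × 22 × 2.0909 × 5.7273 = 1.6613 × 10^6
Final = 10.0 mg/mL / 1.6613 × 10^6 = 6.019 × 10^-6 mg/mL = 6.02 ng/mL

6.02 ng/mL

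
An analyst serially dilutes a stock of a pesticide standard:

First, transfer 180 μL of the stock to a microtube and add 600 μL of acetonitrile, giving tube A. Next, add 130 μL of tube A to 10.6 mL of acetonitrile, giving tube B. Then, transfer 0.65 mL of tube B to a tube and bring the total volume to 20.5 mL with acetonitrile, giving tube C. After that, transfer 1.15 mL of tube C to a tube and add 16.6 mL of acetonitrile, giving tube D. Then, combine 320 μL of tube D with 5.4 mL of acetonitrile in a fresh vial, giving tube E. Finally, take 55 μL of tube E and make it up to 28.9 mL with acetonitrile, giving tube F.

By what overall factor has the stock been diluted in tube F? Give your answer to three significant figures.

1.64 × 10^9

Step 1: 180 μL + 600 μL = 780 μL total → factor 780/180 = 4.3333
Step 2: 130 μL + 10.6 mL = 10730 μL total → factor 10730/130 = 82.538
Step 3: 0.65 mL brought to 20.5 mL → factor 20.5/0.65 = 31.538
Step 4: 1.15 mL + 16.6 mL = 17.75 mL total → factor 17.75/1.15 = 15.435
Step 5: 320 μL + 5.4 mL = 5720 μL total → factor 5720/320 = 17.875
Step 6: 55 μL brought to 28.9 mL → factor 28900/55 = 525.45
Overall dilution factor = 4.3333 × 82.538 × 31.538 × 15.435 × 17.875 × 525.45 = 1.6353 × 10^9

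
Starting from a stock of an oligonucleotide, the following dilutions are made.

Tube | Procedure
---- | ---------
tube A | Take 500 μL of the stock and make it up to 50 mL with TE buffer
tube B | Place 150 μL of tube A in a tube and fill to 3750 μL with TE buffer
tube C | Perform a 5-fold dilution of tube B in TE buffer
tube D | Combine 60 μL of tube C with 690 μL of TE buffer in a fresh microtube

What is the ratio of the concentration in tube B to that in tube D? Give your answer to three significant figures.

Step 1: 500 μL brought to 50 mL → factor 50000/500 = 100
Step 2: 150 μL brought to 3750 μL → factor 3750/150 = 25
Step 3: 5-fold → factor 5
Step 4: 60 μL + 690 μL = 750 μL total → factor 750/60 = 12.5
Dilution factor to tube B = 2500; to tube D = 1.5625 × 10^5
[tube B]/[tube D] = (factor to tube D)/(factor to tube B) = 1.5625 × 10^5/2500 = 62.5

62.5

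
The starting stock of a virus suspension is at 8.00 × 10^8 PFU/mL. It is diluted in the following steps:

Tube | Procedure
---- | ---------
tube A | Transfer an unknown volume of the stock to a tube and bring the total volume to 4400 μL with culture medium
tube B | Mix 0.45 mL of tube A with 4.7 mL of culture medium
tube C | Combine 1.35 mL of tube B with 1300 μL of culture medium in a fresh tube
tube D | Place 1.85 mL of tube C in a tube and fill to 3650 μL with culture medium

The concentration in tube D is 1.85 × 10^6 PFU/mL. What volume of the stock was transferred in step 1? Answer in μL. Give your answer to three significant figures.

451 μL

Step 1: v brought to 4400 μL → factor = 4400 μL/v
Step 2: 0.45 mL + 4.7 mL = 5.15 mL total → factor 5.15/0.45 = 11.444
Step 3: 1.35 mL + 1300 μL = 2.65 mL total → factor 2.65/1.35 = 1.963
Step 4: 1.85 mL brought to 3650 μL → factor 3.65/1.85 = 1.973
Product of known-step factors = 44.323
Overall factor = 8.00 × 10^8 PFU/mL / (1.85 × 10^6 PFU/mL) = 432.43
Step-1 factor = 432.43 / 44.323 = 9.7564
v = 4400 μL / 9.7564 = 451 μL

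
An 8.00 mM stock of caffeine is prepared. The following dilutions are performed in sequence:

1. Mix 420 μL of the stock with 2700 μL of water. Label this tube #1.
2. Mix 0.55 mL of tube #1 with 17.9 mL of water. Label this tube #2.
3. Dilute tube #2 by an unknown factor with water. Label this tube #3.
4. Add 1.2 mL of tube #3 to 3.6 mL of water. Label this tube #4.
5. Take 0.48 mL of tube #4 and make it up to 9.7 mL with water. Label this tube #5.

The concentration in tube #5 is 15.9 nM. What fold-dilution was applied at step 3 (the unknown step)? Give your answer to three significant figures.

Step 1: 420 μL + 2700 μL = 3120 μL total → factor 3120/420 = 7.4286
Step 2: 0.55 mL + 17.9 mL = 18.45 mL total → factor 18.45/0.55 = 33.545
Step 3: unknown factor x
Step 4: 1.2 mL + 3.6 mL = 4.8 mL total → factor 4.8/1.2 = 4
Step 5: 0.48 mL brought to 9.7 mL → factor 9.7/0.48 = 20.208
Product of known-step factors = 20143
Overall factor = 8.00 mM / (15.9 nM) = 5.0314 × 10^5
x = 5.0314 × 10^5 / 20143 = 25.0

25.0-fold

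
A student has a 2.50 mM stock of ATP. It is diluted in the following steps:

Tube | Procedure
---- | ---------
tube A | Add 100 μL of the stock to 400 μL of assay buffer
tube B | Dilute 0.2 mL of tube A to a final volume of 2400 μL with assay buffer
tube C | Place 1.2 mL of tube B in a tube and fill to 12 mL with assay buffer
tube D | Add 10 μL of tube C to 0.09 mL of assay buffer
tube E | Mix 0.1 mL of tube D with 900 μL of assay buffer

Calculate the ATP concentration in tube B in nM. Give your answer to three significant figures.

4.17 × 10^4 nM

Step 1: 100 μL + 400 μL = 500 μL total → factor 500/100 = 5
Step 2: 0.2 mL brought to 2400 μL → factor 2.4/0.2 = 12
Dilution factor through tube B = 5 × 12 = 60
[tube B] = 2.50 mM / 60 = 0.04167 mM = 4.17 × 10^4 nM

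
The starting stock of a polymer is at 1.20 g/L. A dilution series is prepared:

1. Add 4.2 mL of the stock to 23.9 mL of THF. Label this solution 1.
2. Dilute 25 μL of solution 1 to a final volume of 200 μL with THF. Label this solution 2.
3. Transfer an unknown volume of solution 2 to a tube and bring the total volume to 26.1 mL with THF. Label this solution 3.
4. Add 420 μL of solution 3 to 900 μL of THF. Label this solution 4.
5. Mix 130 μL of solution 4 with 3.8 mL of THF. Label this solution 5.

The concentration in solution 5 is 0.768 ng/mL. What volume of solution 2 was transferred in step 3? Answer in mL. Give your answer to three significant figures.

Step 1: 4.2 mL + 23.9 mL = 28.1 mL total → factor 28.1/4.2 = 6.6905
Step 2: 25 μL brought to 200 μL → factor 200/25 = 8
Step 3: v brought to 26.1 mL → factor = 26.1 mL/v
Step 4: 420 μL + 900 μL = 1320 μL total → factor 1320/420 = 3.1429
Step 5: 130 μL + 3.8 mL = 3930 μL total → factor 3930/130 = 30.231
Product of known-step factors = 5085.4
Overall factor = 1.20 g/L / (0.768 ng/mL) = 1.5625 × 10^6
Step-3 factor = 1.5625 × 10^6 / 5085.4 = 307.26
v = 26.1 mL / 307.26 = 0.0849 mL

0.0849 mL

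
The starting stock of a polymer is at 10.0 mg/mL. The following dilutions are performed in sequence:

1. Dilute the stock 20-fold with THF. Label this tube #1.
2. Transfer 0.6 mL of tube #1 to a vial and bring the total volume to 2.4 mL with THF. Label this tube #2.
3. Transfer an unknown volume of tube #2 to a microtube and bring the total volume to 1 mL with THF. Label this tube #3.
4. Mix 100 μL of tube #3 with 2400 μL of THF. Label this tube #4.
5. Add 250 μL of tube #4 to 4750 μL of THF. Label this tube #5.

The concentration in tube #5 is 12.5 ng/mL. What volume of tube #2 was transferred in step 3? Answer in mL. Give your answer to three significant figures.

0.0500 mL

Step 1: 20-fold → factor 20
Step 2: 0.6 mL brought to 2.4 mL → factor 2.4/0.6 = 4
Step 3: v brought to 1 mL → factor = 1 mL/v
Step 4: 100 μL + 2400 μL = 2500 μL total → factor 2500/100 = 25
Step 5: 250 μL + 4750 μL = 5000 μL total → factor 5000/250 = 20
Product of known-step factors = 40000
Overall factor = 10.0 mg/mL / (12.5 ng/mL) = 8 × 10^5
Step-3 factor = 8 × 10^5 / 40000 = 20
v = 1 mL / 20 = 0.0500 mL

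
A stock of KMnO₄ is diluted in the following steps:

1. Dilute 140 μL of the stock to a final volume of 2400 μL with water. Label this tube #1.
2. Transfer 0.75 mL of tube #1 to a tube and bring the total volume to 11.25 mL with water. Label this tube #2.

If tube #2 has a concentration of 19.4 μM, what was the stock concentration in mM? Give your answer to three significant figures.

4.99 mM

Step 1: 140 μL brought to 2400 μL → factor 2400/140 = 17.143
Step 2: 0.75 mL brought to 11.25 mL → factor 11.25/0.75 = 15
Overall dilution factor = 17.143 × 15 = 257.14
Stock = 19.4 μM × 257.14 = 4989 μM = 4.99 mM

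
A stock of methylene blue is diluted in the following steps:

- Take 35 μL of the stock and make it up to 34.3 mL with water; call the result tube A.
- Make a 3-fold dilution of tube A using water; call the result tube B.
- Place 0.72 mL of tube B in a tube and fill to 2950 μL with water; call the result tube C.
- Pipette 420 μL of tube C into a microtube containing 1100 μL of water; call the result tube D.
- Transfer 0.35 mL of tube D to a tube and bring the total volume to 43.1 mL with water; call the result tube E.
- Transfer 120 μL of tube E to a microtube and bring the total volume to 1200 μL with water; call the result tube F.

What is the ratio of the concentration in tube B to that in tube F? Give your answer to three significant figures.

Step 1: 35 μL brought to 34.3 mL → factor 34300/35 = 980
Step 2: 3-fold → factor 3
Step 3: 0.72 mL brought to 2950 μL → factor 2.95/0.72 = 4.0972
Step 4: 420 μL + 1100 μL = 1520 μL total → factor 1520/420 = 3.619
Step 5: 0.35 mL brought to 43.1 mL → factor 43.1/0.35 = 123.14
Step 6: 120 μL brought to 1200 μL → factor 1200/120 = 10
Dilution factor to tube B = 2940; to tube F = 5.3683 × 10^7
[tube B]/[tube F] = (factor to tube F)/(factor to tube B) = 5.3683 × 10^7/2940 = 1.83 × 10^4

1.83 × 10^4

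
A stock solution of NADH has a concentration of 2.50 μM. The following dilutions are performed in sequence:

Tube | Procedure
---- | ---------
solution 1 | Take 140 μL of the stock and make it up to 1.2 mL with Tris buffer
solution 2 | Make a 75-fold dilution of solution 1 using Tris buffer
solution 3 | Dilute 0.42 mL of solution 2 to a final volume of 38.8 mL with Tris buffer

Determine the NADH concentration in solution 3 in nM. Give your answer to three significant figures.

0.0421 nM

Step 1: 140 μL brought to 1.2 mL → factor 1200/140 = 8.5714
Step 2: 75-fold → factor 75
Step 3: 0.42 mL brought to 38.8 mL → factor 38.8/0.42 = 92.381
Overall dilution factor = 8.5714 × 75 × 92.381 = 59388
Final = 2.50 μM / 59388 = 4.210 × 10^-5 μM = 0.0421 nM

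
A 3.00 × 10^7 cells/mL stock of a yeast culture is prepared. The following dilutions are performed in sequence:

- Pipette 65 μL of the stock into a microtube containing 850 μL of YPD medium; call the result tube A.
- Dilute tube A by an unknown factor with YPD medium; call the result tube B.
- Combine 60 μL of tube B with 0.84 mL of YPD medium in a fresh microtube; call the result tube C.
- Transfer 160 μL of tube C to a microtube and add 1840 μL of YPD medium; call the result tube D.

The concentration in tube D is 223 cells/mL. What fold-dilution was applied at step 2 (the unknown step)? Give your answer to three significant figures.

Step 1: 65 μL + 850 μL = 915 μL total → factor 915/65 = 14.077
Step 2: unknown factor x
Step 3: 60 μL + 0.84 mL = 900 μL total → factor 900/60 = 15
Step 4: 160 μL + 1840 μL = 2000 μL total → factor 2000/160 = 12.5
Product of known-step factors = 2639.4
Overall factor = 3.00 × 10^7 cells/mL / (223 cells/mL) = 1.3453 × 10^5
x = 1.3453 × 10^5 / 2639.4 = 51.0

51.0-fold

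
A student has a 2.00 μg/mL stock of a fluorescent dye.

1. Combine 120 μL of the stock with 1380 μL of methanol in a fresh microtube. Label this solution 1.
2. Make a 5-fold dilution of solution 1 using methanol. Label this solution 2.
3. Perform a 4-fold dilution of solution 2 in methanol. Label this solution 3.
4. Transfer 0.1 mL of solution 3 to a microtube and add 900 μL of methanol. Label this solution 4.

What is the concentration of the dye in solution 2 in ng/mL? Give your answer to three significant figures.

Step 1: 120 μL + 1380 μL = 1500 μL total → factor 1500/120 = 12.5
Step 2: 5-fold → factor 5
Dilution factor through solution 2 = 12.5 × 5 = 62.5
[solution 2] = 2.00 μg/mL / 62.5 = 0.03200 μg/mL = 32.0 ng/mL

32.0 ng/mL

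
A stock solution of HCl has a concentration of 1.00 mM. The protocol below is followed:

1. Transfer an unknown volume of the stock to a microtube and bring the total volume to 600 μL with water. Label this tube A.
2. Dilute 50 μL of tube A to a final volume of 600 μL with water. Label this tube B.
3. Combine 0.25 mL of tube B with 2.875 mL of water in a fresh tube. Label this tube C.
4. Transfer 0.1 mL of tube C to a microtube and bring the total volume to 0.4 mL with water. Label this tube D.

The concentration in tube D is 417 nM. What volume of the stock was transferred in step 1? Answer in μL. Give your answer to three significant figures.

150 μL

Step 1: v brought to 600 μL → factor = 600 μL/v
Step 2: 50 μL brought to 600 μL → factor 600/50 = 12
Step 3: 0.25 mL + 2.875 mL = 3.125 mL total → factor 3.125/0.25 = 12.5
Step 4: 0.1 mL brought to 0.4 mL → factor 0.4/0.1 = 4
Product of known-step factors = 600
Overall factor = 1.00 mM / (417 nM) = 2398.1
Step-1 factor = 2398.1 / 600 = 3.9968
v = 600 μL / 3.9968 = 150 μL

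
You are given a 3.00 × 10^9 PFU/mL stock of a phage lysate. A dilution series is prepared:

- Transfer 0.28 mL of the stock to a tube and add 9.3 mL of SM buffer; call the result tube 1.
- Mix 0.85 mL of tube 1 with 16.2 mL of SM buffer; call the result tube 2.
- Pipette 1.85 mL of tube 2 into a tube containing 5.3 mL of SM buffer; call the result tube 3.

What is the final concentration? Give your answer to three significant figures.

1.13 × 10^6 PFU/mL

Step 1: 0.28 mL + 9.3 mL = 9.58 mL total → factor 9.58/0.28 = 34.214
Step 2: 0.85 mL + 16.2 mL = 17.05 mL total → factor 17.05/0.85 = 20.059
Step 3: 1.85 mL + 5.3 mL = 7.15 mL total → factor 7.15/1.85 = 3.8649
Overall dilution factor = 34.214 × 20.059 × 3.8649 = 2652.5
Final = 3.00 × 10^9 PFU/mL / 2652.5 = 1.13 × 10^6 PFU/mL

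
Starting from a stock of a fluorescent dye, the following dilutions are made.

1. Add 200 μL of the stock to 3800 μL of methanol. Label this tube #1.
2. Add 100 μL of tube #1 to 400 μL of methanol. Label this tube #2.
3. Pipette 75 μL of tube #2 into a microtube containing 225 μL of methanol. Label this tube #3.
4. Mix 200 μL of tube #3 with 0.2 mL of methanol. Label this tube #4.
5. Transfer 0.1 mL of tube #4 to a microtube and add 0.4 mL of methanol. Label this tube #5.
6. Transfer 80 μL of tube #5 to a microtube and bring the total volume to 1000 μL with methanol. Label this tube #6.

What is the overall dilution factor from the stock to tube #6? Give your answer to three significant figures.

Step 1: 200 μL + 3800 μL = 4000 μL total → factor 4000/200 = 20
Step 2: 100 μL + 400 μL = 500 μL total → factor 500/100 = 5
Step 3: 75 μL + 225 μL = 300 μL total → factor 300/75 = 4
Step 4: 200 μL + 0.2 mL = 400 μL total → factor 400/200 = 2
Step 5: 0.1 mL + 0.4 mL = 0.5 mL total → factor 0.5/0.1 = 5
Step 6: 80 μL brought to 1000 μL → factor 1000/80 = 12.5
Overall dilution factor = 20 × 5 × 4 × 2 × 5 × 12.5 = 50000

5.00 × 10^4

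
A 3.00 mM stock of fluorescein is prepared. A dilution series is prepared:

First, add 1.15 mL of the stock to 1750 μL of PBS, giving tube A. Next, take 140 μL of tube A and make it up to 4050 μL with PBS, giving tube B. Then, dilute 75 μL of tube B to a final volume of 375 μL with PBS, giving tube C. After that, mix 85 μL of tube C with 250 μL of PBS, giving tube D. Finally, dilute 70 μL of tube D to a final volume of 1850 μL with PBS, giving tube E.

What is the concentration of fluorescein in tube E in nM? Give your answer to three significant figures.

79.0 nM

Step 1: 1.15 mL + 1750 μL = 2.9 mL total → factor 2.9/1.15 = 2.5217
Step 2: 140 μL brought to 4050 μL → factor 4050/140 = 28.929
Step 3: 75 μL brought to 375 μL → factor 375/75 = 5
Step 4: 85 μL + 250 μL = 335 μL total → factor 335/85 = 3.9412
Step 5: 70 μL brought to 1850 μL → factor 1850/70 = 26.429
Overall dilution factor = 2.5217 × 28.929 × 5 × 3.9412 × 26.429 = 37992
Final = 3.00 mM / 37992 = 7.896 × 10^-5 mM = 79.0 nM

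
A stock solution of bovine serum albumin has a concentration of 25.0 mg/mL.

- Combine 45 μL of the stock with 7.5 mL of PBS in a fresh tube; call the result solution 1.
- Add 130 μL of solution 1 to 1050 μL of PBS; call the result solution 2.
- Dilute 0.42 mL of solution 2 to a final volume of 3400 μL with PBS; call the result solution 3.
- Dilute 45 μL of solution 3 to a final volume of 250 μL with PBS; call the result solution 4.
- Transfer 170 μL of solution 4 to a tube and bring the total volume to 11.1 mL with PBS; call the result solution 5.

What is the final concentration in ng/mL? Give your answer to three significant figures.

Step 1: 45 μL + 7.5 mL = 7545 μL total → factor 7545/45 = 167.67
Step 2: 130 μL + 1050 μL = 1180 μL total → factor 1180/130 = 9.0769
Step 3: 0.42 mL brought to 3400 μL → factor 3.4/0.42 = 8.0952
Step 4: 45 μL brought to 250 μL → factor 250/45 = 5.5556
Step 5: 170 μL brought to 11.1 mL → factor 11100/170 = 65.294
Overall dilution factor = 167.67 × 9.0769 × 8.0952 × 5.5556 × 65.294 = 4.4691 × 10^6
Final = 25.0 mg/mL / 4.4691 × 10^6 = 5.594 × 10^-6 mg/mL = 5.59 ng/mL

5.59 ng/mL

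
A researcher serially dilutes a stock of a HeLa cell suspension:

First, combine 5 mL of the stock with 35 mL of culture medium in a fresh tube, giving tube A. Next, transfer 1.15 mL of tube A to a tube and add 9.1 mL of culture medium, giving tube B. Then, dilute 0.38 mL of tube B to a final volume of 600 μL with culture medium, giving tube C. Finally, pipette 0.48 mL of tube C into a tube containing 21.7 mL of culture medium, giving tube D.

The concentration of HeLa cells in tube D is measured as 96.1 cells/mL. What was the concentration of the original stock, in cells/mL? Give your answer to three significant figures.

5.00 × 10^5 cells/mL

Step 1: 5 mL + 35 mL = 40 mL total → factor 40/5 = 8
Step 2: 1.15 mL + 9.1 mL = 10.25 mL total → factor 10.25/1.15 = 8.913
Step 3: 0.38 mL brought to 600 μL → factor 0.6/0.38 = 1.5789
Step 4: 0.48 mL + 21.7 mL = 22.18 mL total → factor 22.18/0.48 = 46.208
Overall dilution factor = 8 × 8.913 × 1.5789 × 46.208 = 5202.4
Stock = 96.1 cells/mL × 5202.4 = 5.00 × 10^5 cells/mL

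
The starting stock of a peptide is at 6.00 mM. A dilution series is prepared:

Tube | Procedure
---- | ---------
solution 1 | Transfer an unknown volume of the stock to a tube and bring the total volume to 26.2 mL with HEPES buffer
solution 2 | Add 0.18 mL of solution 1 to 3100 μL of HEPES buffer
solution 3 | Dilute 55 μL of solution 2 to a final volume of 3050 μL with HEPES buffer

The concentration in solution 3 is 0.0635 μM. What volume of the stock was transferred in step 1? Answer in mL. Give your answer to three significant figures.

Step 1: v brought to 26.2 mL → factor = 26.2 mL/v
Step 2: 0.18 mL + 3100 μL = 3.28 mL total → factor 3.28/0.18 = 18.222
Step 3: 55 μL brought to 3050 μL → factor 3050/55 = 55.455
Product of known-step factors = 1010.5
Overall factor = 6.00 mM / (0.0635 μM) = 94488
Step-1 factor = 94488 / 1010.5 = 93.506
v = 26.2 mL / 93.506 = 0.280 mL

0.280 mL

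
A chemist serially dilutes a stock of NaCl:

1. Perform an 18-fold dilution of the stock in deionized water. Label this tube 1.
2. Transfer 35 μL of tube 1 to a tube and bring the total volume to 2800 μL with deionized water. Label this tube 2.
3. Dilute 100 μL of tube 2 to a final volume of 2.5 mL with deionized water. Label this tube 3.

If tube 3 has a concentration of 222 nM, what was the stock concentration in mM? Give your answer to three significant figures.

Step 1: 18-fold → factor 18
Step 2: 35 μL brought to 2800 μL → factor 2800/35 = 80
Step 3: 100 μL brought to 2.5 mL → factor 2500/100 = 25
Overall dilution factor = 18 × 80 × 25 = 36000
Stock = 222 nM × 36000 = 7.992 × 10^6 nM = 7.99 mM

7.99 mM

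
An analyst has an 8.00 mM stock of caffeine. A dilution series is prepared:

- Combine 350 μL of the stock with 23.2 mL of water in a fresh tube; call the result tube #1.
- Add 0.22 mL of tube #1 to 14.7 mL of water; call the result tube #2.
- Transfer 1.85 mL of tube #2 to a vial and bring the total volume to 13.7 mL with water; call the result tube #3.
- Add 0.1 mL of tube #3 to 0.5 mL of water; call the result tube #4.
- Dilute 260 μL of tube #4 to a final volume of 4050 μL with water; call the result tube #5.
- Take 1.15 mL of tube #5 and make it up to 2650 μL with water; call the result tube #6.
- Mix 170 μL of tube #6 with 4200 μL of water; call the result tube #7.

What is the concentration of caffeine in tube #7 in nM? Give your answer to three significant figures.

0.0428 nM

Step 1: 350 μL + 23.2 mL = 23550 μL total → factor 23550/350 = 67.286
Step 2: 0.22 mL + 14.7 mL = 14.92 mL total → factor 14.92/0.22 = 67.818
Step 3: 1.85 mL brought to 13.7 mL → factor 13.7/1.85 = 7.4054
Step 4: 0.1 mL + 0.5 mL = 0.6 mL total → factor 0.6/0.1 = 6
Step 5: 260 μL brought to 4050 μL → factor 4050/260 = 15.577
Step 6: 1.15 mL brought to 2650 μL → factor 2.65/1.15 = 2.3043
Step 7: 170 μL + 4200 μL = 4370 μL total → factor 4370/170 = 25.706
Overall dilution factor = 67.286 × 67.818 × 7.4054 × 6 × 15.577 × 2.3043 × 25.706 = 1.8708 × 10^8
Final = 8.00 mM / 1.8708 × 10^8 = 4.276 × 10^-8 mM = 0.0428 nM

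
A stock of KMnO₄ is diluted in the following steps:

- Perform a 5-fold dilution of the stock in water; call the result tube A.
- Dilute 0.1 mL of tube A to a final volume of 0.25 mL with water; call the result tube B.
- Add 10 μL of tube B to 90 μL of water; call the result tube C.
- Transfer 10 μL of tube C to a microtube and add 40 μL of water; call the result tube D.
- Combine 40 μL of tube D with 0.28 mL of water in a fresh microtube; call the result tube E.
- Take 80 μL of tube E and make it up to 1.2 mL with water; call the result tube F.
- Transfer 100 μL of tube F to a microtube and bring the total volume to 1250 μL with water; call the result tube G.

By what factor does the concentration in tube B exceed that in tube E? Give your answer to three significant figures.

400

Step 1: 5-fold → factor 5
Step 2: 0.1 mL brought to 0.25 mL → factor 0.25/0.1 = 2.5
Step 3: 10 μL + 90 μL = 100 μL total → factor 100/10 = 10
Step 4: 10 μL + 40 μL = 50 μL total → factor 50/10 = 5
Step 5: 40 μL + 0.28 mL = 320 μL total → factor 320/40 = 8
Dilution factor to tube B = 12.5; to tube E = 5000
[tube B]/[tube E] = (factor to tube E)/(factor to tube B) = 5000/12.5 = 400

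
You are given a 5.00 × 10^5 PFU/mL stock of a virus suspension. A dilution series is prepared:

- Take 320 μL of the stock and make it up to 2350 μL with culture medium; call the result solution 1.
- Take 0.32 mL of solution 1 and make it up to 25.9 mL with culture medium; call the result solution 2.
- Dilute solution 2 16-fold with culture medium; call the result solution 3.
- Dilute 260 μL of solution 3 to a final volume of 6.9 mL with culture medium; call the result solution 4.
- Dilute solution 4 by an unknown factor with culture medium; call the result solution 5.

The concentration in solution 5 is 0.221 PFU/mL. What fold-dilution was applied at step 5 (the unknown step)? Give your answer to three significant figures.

Step 1: 320 μL brought to 2350 μL → factor 2350/320 = 7.3438
Step 2: 0.32 mL brought to 25.9 mL → factor 25.9/0.32 = 80.938
Step 3: 16-fold → factor 16
Step 4: 260 μL brought to 6.9 mL → factor 6900/260 = 26.538
Step 5: unknown factor x
Product of known-step factors = 2.5238 × 10^5
Overall factor = 5.00 × 10^5 PFU/mL / (0.221 PFU/mL) = 2.2624 × 10^6
x = 2.2624 × 10^6 / 2.5238 × 10^5 = 8.96

8.96-fold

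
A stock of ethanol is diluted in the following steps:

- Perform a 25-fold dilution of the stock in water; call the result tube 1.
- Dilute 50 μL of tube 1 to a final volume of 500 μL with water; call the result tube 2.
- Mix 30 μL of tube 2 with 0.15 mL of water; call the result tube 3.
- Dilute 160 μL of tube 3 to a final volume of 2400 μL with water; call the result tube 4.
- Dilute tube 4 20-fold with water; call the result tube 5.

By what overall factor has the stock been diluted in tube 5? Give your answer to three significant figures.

4.50 × 10^5

Step 1: 25-fold → factor 25
Step 2: 50 μL brought to 500 μL → factor 500/50 = 10
Step 3: 30 μL + 0.15 mL = 180 μL total → factor 180/30 = 6
Step 4: 160 μL brought to 2400 μL → factor 2400/160 = 15
Step 5: 20-fold → factor 20
Overall dilution factor = 25 × 10 × 6 × 15 × 20 = 4.5 × 10^5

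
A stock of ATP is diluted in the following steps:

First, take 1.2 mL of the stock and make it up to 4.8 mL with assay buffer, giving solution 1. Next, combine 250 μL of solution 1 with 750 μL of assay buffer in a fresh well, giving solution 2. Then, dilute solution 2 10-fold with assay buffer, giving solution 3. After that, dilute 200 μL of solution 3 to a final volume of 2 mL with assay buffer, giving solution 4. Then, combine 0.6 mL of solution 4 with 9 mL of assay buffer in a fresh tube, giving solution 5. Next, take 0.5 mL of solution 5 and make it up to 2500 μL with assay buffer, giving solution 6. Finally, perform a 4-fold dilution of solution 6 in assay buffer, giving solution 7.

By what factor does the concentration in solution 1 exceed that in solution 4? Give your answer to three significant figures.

Step 1: 1.2 mL brought to 4.8 mL → factor 4.8/1.2 = 4
Step 2: 250 μL + 750 μL = 1000 μL total → factor 1000/250 = 4
Step 3: 10-fold → factor 10
Step 4: 200 μL brought to 2 mL → factor 2000/200 = 10
Dilution factor to solution 1 = 4; to solution 4 = 1600
[solution 1]/[solution 4] = (factor to solution 4)/(factor to solution 1) = 1600/4 = 400

400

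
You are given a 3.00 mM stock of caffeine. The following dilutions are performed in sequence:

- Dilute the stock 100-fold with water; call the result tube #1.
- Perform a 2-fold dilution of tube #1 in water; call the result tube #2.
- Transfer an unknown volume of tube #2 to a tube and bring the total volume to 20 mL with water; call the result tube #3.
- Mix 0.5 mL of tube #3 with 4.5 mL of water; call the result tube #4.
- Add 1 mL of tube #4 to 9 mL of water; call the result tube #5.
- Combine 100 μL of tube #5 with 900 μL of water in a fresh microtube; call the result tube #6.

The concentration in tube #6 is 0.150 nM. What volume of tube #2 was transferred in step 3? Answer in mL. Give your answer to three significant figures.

0.200 mL

Step 1: 100-fold → factor 100
Step 2: 2-fold → factor 2
Step 3: v brought to 20 mL → factor = 20 mL/v
Step 4: 0.5 mL + 4.5 mL = 5 mL total → factor 5/0.5 = 10
Step 5: 1 mL + 9 mL = 10 mL total → factor 10/1 = 10
Step 6: 100 μL + 900 μL = 1000 μL total → factor 1000/100 = 10
Product of known-step factors = 2 × 10^5
Overall factor = 3.00 mM / (0.150 nM) = 2 × 10^7
Step-3 factor = 2 × 10^7 / 2 × 10^5 = 100
v = 20 mL / 100 = 0.200 mL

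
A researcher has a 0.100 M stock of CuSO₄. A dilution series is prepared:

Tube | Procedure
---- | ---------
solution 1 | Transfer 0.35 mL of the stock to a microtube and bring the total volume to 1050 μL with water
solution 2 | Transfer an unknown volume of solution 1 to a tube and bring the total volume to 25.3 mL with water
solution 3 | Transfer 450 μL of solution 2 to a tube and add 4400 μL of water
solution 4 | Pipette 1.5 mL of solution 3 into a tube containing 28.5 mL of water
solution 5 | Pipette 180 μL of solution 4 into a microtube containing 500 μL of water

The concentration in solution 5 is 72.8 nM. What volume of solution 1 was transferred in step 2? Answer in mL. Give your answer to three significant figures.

0.0450 mL

Step 1: 0.35 mL brought to 1050 μL → factor 1.05/0.35 = 3
Step 2: v brought to 25.3 mL → factor = 25.3 mL/v
Step 3: 450 μL + 4400 μL = 4850 μL total → factor 4850/450 = 10.778
Step 4: 1.5 mL + 28.5 mL = 30 mL total → factor 30/1.5 = 20
Step 5: 180 μL + 500 μL = 680 μL total → factor 680/180 = 3.7778
Product of known-step factors = 2443
Overall factor = 0.100 M / (72.8 nM) = 1.3736 × 10^6
Step-2 factor = 1.3736 × 10^6 / 2443 = 562.28
v = 25.3 mL / 562.28 = 0.0450 mL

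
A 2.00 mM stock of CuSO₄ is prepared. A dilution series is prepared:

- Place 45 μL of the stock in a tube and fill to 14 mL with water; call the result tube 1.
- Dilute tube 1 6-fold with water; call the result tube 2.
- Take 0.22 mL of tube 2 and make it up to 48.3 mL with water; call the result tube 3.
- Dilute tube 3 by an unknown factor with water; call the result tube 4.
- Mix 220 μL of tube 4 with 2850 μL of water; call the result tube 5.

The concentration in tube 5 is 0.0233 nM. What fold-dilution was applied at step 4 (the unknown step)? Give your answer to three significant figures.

15.0-fold

Step 1: 45 μL brought to 14 mL → factor 14000/45 = 311.11
Step 2: 6-fold → factor 6
Step 3: 0.22 mL brought to 48.3 mL → factor 48.3/0.22 = 219.55
Step 4: unknown factor x
Step 5: 220 μL + 2850 μL = 3070 μL total → factor 3070/220 = 13.955
Product of known-step factors = 5.7188 × 10^6
Overall factor = 2.00 mM / (0.0233 nM) = 8.5837 × 10^7
x = 8.5837 × 10^7 / 5.7188 × 10^6 = 15.0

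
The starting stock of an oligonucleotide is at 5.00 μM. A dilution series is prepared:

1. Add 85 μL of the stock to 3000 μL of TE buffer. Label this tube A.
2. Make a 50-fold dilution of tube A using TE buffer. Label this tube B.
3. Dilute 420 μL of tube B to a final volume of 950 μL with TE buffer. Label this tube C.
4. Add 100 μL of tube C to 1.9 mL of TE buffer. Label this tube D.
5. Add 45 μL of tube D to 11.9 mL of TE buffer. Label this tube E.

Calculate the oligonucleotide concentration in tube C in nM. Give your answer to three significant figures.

1.22 nM

Step 1: 85 μL + 3000 μL = 3085 μL total → factor 3085/85 = 36.294
Step 2: 50-fold → factor 50
Step 3: 420 μL brought to 950 μL → factor 950/420 = 2.2619
Dilution factor through tube C = 36.294 × 50 × 2.2619 = 4104.7
[tube C] = 5.00 μM / 4104.7 = 0.001218 μM = 1.22 nM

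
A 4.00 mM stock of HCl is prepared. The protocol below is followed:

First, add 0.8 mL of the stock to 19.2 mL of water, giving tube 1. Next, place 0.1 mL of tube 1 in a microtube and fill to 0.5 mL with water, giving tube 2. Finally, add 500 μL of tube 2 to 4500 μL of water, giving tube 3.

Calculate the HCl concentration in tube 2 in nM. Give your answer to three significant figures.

3.20 × 10^4 nM

Step 1: 0.8 mL + 19.2 mL = 20 mL total → factor 20/0.8 = 25
Step 2: 0.1 mL brought to 0.5 mL → factor 0.5/0.1 = 5
Dilution factor through tube 2 = 25 × 5 = 125
[tube 2] = 4.00 mM / 125 = 0.03200 mM = 3.20 × 10^4 nM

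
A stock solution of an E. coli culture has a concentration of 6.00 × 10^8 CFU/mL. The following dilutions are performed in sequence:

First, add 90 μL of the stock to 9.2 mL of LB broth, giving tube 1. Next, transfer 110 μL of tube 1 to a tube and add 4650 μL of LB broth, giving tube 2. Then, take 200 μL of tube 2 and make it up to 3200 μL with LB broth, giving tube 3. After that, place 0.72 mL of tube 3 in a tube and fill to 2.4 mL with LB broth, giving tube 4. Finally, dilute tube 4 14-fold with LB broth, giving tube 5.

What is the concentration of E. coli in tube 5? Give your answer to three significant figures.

180 CFU/mL

Step 1: 90 μL + 9.2 mL = 9290 μL total → factor 9290/90 = 103.22
Step 2: 110 μL + 4650 μL = 4760 μL total → factor 4760/110 = 43.273
Step 3: 200 μL brought to 3200 μL → factor 3200/200 = 16
Step 4: 0.72 mL brought to 2.4 mL → factor 2.4/0.72 = 3.3333
Step 5: 14-fold → factor 14
Overall dilution factor = 103.22 × 43.273 × 16 × 3.3333 × 14 = 3.3351 × 10^6
Final = 6.00 × 10^8 CFU/mL / 3.3351 × 10^6 = 180 CFU/mL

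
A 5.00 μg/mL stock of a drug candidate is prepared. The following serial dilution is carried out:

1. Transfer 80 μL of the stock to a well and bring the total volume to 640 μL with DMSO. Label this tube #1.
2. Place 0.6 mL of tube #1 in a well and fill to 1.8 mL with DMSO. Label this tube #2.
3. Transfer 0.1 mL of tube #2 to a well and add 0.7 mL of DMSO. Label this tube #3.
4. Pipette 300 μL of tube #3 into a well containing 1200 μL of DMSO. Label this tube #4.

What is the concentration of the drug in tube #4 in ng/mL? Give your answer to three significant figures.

5.21 ng/mL

Step 1: 80 μL brought to 640 μL → factor 640/80 = 8
Step 2: 0.6 mL brought to 1.8 mL → factor 1.8/0.6 = 3
Step 3: 0.1 mL + 0.7 mL = 0.8 mL total → factor 0.8/0.1 = 8
Step 4: 300 μL + 1200 μL = 1500 μL total → factor 1500/300 = 5
Overall dilution factor = 8 × 3 × 8 × 5 = 960
Final = 5.00 μg/mL / 960 = 0.005208 μg/mL = 5.21 ng/mL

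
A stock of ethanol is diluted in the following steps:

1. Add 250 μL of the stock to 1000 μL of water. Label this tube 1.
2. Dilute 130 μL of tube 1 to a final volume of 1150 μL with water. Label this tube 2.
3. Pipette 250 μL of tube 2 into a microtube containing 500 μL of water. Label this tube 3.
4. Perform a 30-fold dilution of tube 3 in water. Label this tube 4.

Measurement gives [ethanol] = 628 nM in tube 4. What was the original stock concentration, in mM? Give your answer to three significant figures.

2.50 mM

Step 1: 250 μL + 1000 μL = 1250 μL total → factor 1250/250 = 5
Step 2: 130 μL brought to 1150 μL → factor 1150/130 = 8.8462
Step 3: 250 μL + 500 μL = 750 μL total → factor 750/250 = 3
Step 4: 30-fold → factor 30
Overall dilution factor = 5 × 8.8462 × 3 × 30 = 3980.8
Stock = 628 nM × 3980.8 = 2.500 × 10^6 nM = 2.50 mM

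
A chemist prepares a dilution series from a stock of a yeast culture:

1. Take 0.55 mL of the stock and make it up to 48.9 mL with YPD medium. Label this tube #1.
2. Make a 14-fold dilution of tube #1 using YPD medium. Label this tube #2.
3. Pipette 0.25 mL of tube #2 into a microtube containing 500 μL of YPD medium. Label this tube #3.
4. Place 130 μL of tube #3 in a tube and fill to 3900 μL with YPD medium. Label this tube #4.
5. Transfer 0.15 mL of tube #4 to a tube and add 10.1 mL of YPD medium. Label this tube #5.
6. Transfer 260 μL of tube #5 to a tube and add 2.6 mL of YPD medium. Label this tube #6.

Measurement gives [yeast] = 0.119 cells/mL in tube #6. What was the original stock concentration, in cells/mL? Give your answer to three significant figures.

Step 1: 0.55 mL brought to 48.9 mL → factor 48.9/0.55 = 88.909
Step 2: 14-fold → factor 14
Step 3: 0.25 mL + 500 μL = 0.75 mL total → factor 0.75/0.25 = 3
Step 4: 130 μL brought to 3900 μL → factor 3900/130 = 30
Step 5: 0.15 mL + 10.1 mL = 10.25 mL total → factor 10.25/0.15 = 68.333
Step 6: 260 μL + 2.6 mL = 2860 μL total → factor 2860/260 = 11
Overall dilution factor = 88.909 × 14 × 3 × 30 × 68.333 × 11 = 8.4206 × 10^7
Stock = 0.119 cells/mL × 8.4206 × 10^7 = 1.00 × 10^7 cells/mL

1.00 × 10^7 cells/mL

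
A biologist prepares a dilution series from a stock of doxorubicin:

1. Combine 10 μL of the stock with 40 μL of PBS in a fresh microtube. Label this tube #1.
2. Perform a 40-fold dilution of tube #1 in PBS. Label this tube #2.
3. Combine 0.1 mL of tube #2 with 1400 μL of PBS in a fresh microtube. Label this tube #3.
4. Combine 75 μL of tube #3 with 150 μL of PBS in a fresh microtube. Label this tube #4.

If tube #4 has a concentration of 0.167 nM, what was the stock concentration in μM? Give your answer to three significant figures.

1.50 μM

Step 1: 10 μL + 40 μL = 50 μL total → factor 50/10 = 5
Step 2: 40-fold → factor 40
Step 3: 0.1 mL + 1400 μL = 1.5 mL total → factor 1.5/0.1 = 15
Step 4: 75 μL + 150 μL = 225 μL total → factor 225/75 = 3
Overall dilution factor = 5 × 40 × 15 × 3 = 9000
Stock = 0.167 nM × 9000 = 1503 nM = 1.50 μM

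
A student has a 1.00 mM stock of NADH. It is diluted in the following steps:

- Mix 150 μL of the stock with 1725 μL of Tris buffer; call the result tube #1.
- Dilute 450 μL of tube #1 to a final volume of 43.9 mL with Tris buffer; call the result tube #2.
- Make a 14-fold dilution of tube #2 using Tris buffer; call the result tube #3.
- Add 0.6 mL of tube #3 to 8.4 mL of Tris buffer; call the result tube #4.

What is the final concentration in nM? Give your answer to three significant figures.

3.90 nM

Step 1: 150 μL + 1725 μL = 1875 μL total → factor 1875/150 = 12.5
Step 2: 450 μL brought to 43.9 mL → factor 43900/450 = 97.556
Step 3: 14-fold → factor 14
Step 4: 0.6 mL + 8.4 mL = 9 mL total → factor 9/0.6 = 15
Overall dilution factor = 12.5 × 97.556 × 14 × 15 = 2.5608 × 10^5
Final = 1.00 mM / 2.5608 × 10^5 = 3.905 × 10^-6 mM = 3.90 nM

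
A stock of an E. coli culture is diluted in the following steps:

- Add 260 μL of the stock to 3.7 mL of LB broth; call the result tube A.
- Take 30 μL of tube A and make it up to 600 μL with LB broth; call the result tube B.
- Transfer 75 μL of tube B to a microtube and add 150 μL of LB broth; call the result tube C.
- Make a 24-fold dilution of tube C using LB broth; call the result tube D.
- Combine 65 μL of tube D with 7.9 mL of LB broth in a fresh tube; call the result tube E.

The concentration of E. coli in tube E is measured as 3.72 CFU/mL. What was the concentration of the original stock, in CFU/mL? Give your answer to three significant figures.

Step 1: 260 μL + 3.7 mL = 3960 μL total → factor 3960/260 = 15.231
Step 2: 30 μL brought to 600 μL → factor 600/30 = 20
Step 3: 75 μL + 150 μL = 225 μL total → factor 225/75 = 3
Step 4: 24-fold → factor 24
Step 5: 65 μL + 7.9 mL = 7965 μL total → factor 7965/65 = 122.54
Overall dilution factor = 15.231 × 20 × 3 × 24 × 122.54 = 2.6876 × 10^6
Stock = 3.72 CFU/mL × 2.6876 × 10^6 = 1.00 × 10^7 CFU/mL

1.00 × 10^7 CFU/mL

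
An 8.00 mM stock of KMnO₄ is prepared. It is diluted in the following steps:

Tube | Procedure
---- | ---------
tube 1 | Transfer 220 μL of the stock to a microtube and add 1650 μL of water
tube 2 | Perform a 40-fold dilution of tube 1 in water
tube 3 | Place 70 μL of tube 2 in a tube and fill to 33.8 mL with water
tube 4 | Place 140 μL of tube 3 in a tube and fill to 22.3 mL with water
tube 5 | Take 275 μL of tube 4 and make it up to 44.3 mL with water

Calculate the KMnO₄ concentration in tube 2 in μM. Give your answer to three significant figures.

Step 1: 220 μL + 1650 μL = 1870 μL total → factor 1870/220 = 8.5
Step 2: 40-fold → factor 40
Dilution factor through tube 2 = 8.5 × 40 = 340
[tube 2] = 8.00 mM / 340 = 0.02353 mM = 23.5 μM

23.5 μM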